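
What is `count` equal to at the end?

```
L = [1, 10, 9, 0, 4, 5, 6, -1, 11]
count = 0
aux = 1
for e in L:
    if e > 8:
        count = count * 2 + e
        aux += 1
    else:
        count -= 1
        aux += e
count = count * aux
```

969

e=1: not >8, count = 0-1 = -1; aux=2
e=10: >8, count = (-1)*2+10 = 8; aux=3
e=9: >8, count = 8*2+9 = 25; aux=4
e=0: not >8, count = 25-1 = 24; aux=4
e=4: not >8, count = 24-1 = 23; aux=8
e=5: not >8, count = 23-1 = 22; aux=13
e=6: not >8, count = 22-1 = 21; aux=19
e=-1: not >8, count = 21-1 = 20; aux=18
e=11: >8, count = 20*2+11 = 51; aux=19
count*aux = 51*19 = 969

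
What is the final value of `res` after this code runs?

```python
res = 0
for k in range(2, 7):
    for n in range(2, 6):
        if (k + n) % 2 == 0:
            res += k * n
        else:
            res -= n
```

100

k=2,n=2: even sum, res = 0+4 = 4
k=2,n=3: odd sum, res = 4-3 = 1
k=2,n=4: even sum, res = 1+8 = 9
k=2,n=5: odd sum, res = 9-5 = 4
k=3,n=2: odd sum, res = 4-2 = 2
k=3,n=3: even sum, res = 2+9 = 11
k=3,n=4: odd sum, res = 11-4 = 7
k=3,n=5: even sum, res = 7+15 = 22
k=4,n=2: even sum, res = 22+8 = 30
k=4,n=3: odd sum, res = 30-3 = 27
k=4,n=4: even sum, res = 27+16 = 43
k=4,n=5: odd sum, res = 43-5 = 38
k=5,n=2: odd sum, res = 38-2 = 36
k=5,n=3: even sum, res = 36+15 = 51
k=5,n=4: odd sum, res = 51-4 = 47
k=5,n=5: even sum, res = 47+25 = 72
k=6,n=2: even sum, res = 72+12 = 84
k=6,n=3: odd sum, res = 84-3 = 81
k=6,n=4: even sum, res = 81+24 = 105
k=6,n=5: odd sum, res = 105-5 = 100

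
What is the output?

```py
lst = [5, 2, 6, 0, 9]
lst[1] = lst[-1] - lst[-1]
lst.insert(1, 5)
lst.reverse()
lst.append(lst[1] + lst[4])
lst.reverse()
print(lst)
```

lst[1] = lst[-1]-lst[-1] = 9-9 = 0 → [5, 0, 6, 0, 9]
insert 5 at 1 → [5, 5, 0, 6, 0, 9]
reverse → [9, 0, 6, 0, 5, 5]
append lst[1]+lst[4] = 0+5 = 5 → [9, 0, 6, 0, 5, 5, 5]
reverse → [5, 5, 5, 0, 6, 0, 9]

[5, 5, 5, 0, 6, 0, 9]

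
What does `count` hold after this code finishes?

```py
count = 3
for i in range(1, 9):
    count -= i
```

i=1: count = 3-1 = 2
i=2: count = 2-2 = 0
i=3: count = 0-3 = -3
i=4: count = (-3)-4 = -7
i=5: count = (-7)-5 = -12
i=6: count = (-12)-6 = -18
i=7: count = (-18)-7 = -25
i=8: count = (-25)-8 = -33

-33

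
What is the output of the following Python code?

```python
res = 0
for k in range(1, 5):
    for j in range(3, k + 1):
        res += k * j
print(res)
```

37

k=3,j=3: res = 0+9 = 9
k=4,j=3: res = 9+12 = 21
k=4,j=4: res = 21+16 = 37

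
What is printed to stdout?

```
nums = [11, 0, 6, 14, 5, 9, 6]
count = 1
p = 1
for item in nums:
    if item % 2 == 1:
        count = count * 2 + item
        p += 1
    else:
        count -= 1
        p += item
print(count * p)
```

item=11: odd, count = 1*2+11 = 13; p=2
item=0: not odd, count = 13-1 = 12; p=2
item=6: not odd, count = 12-1 = 11; p=8
item=14: not odd, count = 11-1 = 10; p=22
item=5: odd, count = 10*2+5 = 25; p=23
item=9: odd, count = 25*2+9 = 59; p=24
item=6: not odd, count = 59-1 = 58; p=30
count*p = 58*30 = 1740

1740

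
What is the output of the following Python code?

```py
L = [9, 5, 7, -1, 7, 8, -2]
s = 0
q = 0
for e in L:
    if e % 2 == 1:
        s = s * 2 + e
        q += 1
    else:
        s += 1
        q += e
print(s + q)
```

230

e=9: odd, s = 0*2+9 = 9; q=1
e=5: odd, s = 9*2+5 = 23; q=2
e=7: odd, s = 23*2+7 = 53; q=3
e=-1: odd, s = 53*2+(-1) = 105; q=4
e=7: odd, s = 105*2+7 = 217; q=5
e=8: not odd, s = 217+1 = 218; q=13
e=-2: not odd, s = 218+1 = 219; q=11
s+q = 219+11 = 230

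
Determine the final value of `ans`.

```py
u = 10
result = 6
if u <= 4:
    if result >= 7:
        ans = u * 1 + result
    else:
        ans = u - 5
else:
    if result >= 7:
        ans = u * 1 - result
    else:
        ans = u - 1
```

9

u=10, result=6
u <= 4 is False; result >= 7 is False
→ ans = u - 1 = 9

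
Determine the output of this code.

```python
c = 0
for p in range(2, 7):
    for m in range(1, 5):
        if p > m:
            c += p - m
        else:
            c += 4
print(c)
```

58

p=2,m=1: 2>1, c = 0+1 = 1
p=2,m=2: not 2>2, c = 1+4 = 5
p=2,m=3: not 2>3, c = 5+4 = 9
p=2,m=4: not 2>4, c = 9+4 = 13
p=3,m=1: 3>1, c = 13+2 = 15
p=3,m=2: 3>2, c = 15+1 = 16
p=3,m=3: not 3>3, c = 16+4 = 20
p=3,m=4: not 3>4, c = 20+4 = 24
p=4,m=1: 4>1, c = 24+3 = 27
p=4,m=2: 4>2, c = 27+2 = 29
p=4,m=3: 4>3, c = 29+1 = 30
p=4,m=4: not 4>4, c = 30+4 = 34
p=5,m=1: 5>1, c = 34+4 = 38
p=5,m=2: 5>2, c = 38+3 = 41
p=5,m=3: 5>3, c = 41+2 = 43
p=5,m=4: 5>4, c = 43+1 = 44
p=6,m=1: 6>1, c = 44+5 = 49
p=6,m=2: 6>2, c = 49+4 = 53
p=6,m=3: 6>3, c = 53+3 = 56
p=6,m=4: 6>4, c = 56+2 = 58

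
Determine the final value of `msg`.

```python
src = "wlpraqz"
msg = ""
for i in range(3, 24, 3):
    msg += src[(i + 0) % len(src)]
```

i=3: add src[3]='r' → 'r'
i=6: add src[6]='z' → 'rz'
i=9: add src[2]='p' → 'rzp'
i=12: add src[5]='q' → 'rzpq'
i=15: add src[1]='l' → 'rzpql'
i=18: add src[4]='a' → 'rzpqla'
i=21: add src[0]='w' → 'rzpqlaw'

'rzpqlaw'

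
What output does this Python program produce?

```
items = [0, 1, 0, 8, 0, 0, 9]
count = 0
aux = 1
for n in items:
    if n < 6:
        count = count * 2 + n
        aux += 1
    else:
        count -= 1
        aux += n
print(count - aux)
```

n=0: <6, count = 0*2+0 = 0; aux=2
n=1: <6, count = 0*2+1 = 1; aux=3
n=0: <6, count = 1*2+0 = 2; aux=4
n=8: not <6, count = 2-1 = 1; aux=12
n=0: <6, count = 1*2+0 = 2; aux=13
n=0: <6, count = 2*2+0 = 4; aux=14
n=9: not <6, count = 4-1 = 3; aux=23
count-aux = 3-23 = -20

-20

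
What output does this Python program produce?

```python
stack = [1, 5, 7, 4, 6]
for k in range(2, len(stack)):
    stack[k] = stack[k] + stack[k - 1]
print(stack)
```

[1, 5, 12, 16, 22]

k=2: stack[2] = 7+5 = 12 → [1, 5, 12, 4, 6]
k=3: stack[3] = 4+12 = 16 → [1, 5, 12, 16, 6]
k=4: stack[4] = 6+16 = 22 → [1, 5, 12, 16, 22]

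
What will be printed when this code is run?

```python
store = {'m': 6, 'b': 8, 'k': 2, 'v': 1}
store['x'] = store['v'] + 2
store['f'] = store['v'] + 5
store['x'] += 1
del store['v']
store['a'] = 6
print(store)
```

{'m': 6, 'b': 8, 'k': 2, 'x': 4, 'f': 6, 'a': 6}

store['x'] = store['v']+2 = 3 → {'m': 6, 'b': 8, 'k': 2, 'v': 1, 'x': 3}
store['f'] = store['v']+5 = 6 → {'m': 6, 'b': 8, 'k': 2, 'v': 1, 'x': 3, 'f': 6}
store['x'] = 3+1 = 4 → {'m': 6, 'b': 8, 'k': 2, 'v': 1, 'x': 4, 'f': 6}
del 'v' → {'m': 6, 'b': 8, 'k': 2, 'x': 4, 'f': 6}
store['a'] = 6 → {'m': 6, 'b': 8, 'k': 2, 'x': 4, 'f': 6, 'a': 6}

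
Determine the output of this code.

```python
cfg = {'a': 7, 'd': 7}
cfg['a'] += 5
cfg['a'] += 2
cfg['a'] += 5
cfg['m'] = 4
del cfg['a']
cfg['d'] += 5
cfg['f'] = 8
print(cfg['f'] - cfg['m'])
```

cfg['a'] = 7+5 = 12 → {'a': 12, 'd': 7}
cfg['a'] = 12+2 = 14 → {'a': 14, 'd': 7}
cfg['a'] = 14+5 = 19 → {'a': 19, 'd': 7}
cfg['m'] = 4 → {'a': 19, 'd': 7, 'm': 4}
del 'a' → {'d': 7, 'm': 4}
cfg['d'] = 7+5 = 12 → {'d': 12, 'm': 4}
cfg['f'] = 8 → {'d': 12, 'm': 4, 'f': 8}
cfg['f']-cfg['m'] = 8-4 = 4

4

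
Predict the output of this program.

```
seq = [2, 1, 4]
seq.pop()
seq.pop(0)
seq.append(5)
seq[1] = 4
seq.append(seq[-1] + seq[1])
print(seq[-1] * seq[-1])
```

64

pop() removes 4 → [2, 1]
pop(0) removes 2 → [1]
append 5 → [1, 5]
seq[1] = 4 → [1, 4]
append seq[-1]+seq[1] = 4+4 = 8 → [1, 4, 8]
seq[-1]*seq[-1] = 8*8 = 64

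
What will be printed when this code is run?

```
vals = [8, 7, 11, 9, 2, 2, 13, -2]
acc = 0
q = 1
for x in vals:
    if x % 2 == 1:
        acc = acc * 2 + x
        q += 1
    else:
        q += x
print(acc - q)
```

x=8: not odd; q=9
x=7: odd, acc = 0*2+7 = 7; q=10
x=11: odd, acc = 7*2+11 = 25; q=11
x=9: odd, acc = 25*2+9 = 59; q=12
x=2: not odd; q=14
x=2: not odd; q=16
x=13: odd, acc = 59*2+13 = 131; q=17
x=-2: not odd; q=15
acc-q = 131-15 = 116

116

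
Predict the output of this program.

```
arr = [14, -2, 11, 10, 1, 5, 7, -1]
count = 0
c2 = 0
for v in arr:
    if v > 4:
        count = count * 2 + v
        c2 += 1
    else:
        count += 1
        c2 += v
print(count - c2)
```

387

v=14: >4, count = 0*2+14 = 14; c2=1
v=-2: not >4, count = 14+1 = 15; c2=-1
v=11: >4, count = 15*2+11 = 41; c2=0
v=10: >4, count = 41*2+10 = 92; c2=1
v=1: not >4, count = 92+1 = 93; c2=2
v=5: >4, count = 93*2+5 = 191; c2=3
v=7: >4, count = 191*2+7 = 389; c2=4
v=-1: not >4, count = 389+1 = 390; c2=3
count-c2 = 390-3 = 387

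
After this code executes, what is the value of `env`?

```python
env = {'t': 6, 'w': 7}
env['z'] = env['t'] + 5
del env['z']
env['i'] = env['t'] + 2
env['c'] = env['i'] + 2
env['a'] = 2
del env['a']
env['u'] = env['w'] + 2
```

{'t': 6, 'w': 7, 'i': 8, 'c': 10, 'u': 9}

env['z'] = env['t']+5 = 11 → {'t': 6, 'w': 7, 'z': 11}
del 'z' → {'t': 6, 'w': 7}
env['i'] = env['t']+2 = 8 → {'t': 6, 'w': 7, 'i': 8}
env['c'] = env['i']+2 = 10 → {'t': 6, 'w': 7, 'i': 8, 'c': 10}
env['a'] = 2 → {'t': 6, 'w': 7, 'i': 8, 'c': 10, 'a': 2}
del 'a' → {'t': 6, 'w': 7, 'i': 8, 'c': 10}
env['u'] = env['w']+2 = 9 → {'t': 6, 'w': 7, 'i': 8, 'c': 10, 'u': 9}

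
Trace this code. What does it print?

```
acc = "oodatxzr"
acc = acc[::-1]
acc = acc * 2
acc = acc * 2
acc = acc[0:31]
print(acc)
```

rzxtadoorzxtadoorzxtadoorzxtado

reverse → 'rzxtadoo'
repeat ×2 → 'rzxtadoorzxtadoo'
repeat ×2 → 'rzxtadoorzxtadoorzxtadoorzxtadoo'
slice [0:31] → 'rzxtadoorzxtadoorzxtadoorzxtado'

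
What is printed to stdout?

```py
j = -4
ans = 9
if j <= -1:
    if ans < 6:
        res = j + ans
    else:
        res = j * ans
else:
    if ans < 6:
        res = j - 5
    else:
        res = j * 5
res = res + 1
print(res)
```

j=-4, ans=9
j <= -1 is True; ans < 6 is False
→ res = j * ans = -36
res = (-36)+1 = -35

-35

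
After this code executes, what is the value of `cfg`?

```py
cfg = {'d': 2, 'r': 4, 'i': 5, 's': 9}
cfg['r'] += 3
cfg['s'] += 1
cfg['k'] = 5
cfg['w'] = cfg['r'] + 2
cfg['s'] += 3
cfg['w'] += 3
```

{'d': 2, 'r': 7, 'i': 5, 's': 13, 'k': 5, 'w': 12}

cfg['r'] = 4+3 = 7 → {'d': 2, 'r': 7, 'i': 5, 's': 9}
cfg['s'] = 9+1 = 10 → {'d': 2, 'r': 7, 'i': 5, 's': 10}
cfg['k'] = 5 → {'d': 2, 'r': 7, 'i': 5, 's': 10, 'k': 5}
cfg['w'] = cfg['r']+2 = 9 → {'d': 2, 'r': 7, 'i': 5, 's': 10, 'k': 5, 'w': 9}
cfg['s'] = 10+3 = 13 → {'d': 2, 'r': 7, 'i': 5, 's': 13, 'k': 5, 'w': 9}
cfg['w'] = 9+3 = 12 → {'d': 2, 'r': 7, 'i': 5, 's': 13, 'k': 5, 'w': 12}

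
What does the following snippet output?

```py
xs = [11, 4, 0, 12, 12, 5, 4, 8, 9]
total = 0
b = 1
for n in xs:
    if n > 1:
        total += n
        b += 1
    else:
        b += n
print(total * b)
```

585

n=11: >1, total = 0+11 = 11; b=2
n=4: >1, total = 11+4 = 15; b=3
n=0: not >1; b=3
n=12: >1, total = 15+12 = 27; b=4
n=12: >1, total = 27+12 = 39; b=5
n=5: >1, total = 39+5 = 44; b=6
n=4: >1, total = 44+4 = 48; b=7
n=8: >1, total = 48+8 = 56; b=8
n=9: >1, total = 56+9 = 65; b=9
total*b = 65*9 = 585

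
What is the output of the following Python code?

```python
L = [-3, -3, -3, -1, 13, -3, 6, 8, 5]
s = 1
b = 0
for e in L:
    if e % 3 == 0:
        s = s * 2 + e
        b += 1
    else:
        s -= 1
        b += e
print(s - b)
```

e=-3: %3==0, s = 1*2+(-3) = -1; b=1
e=-3: %3==0, s = (-1)*2+(-3) = -5; b=2
e=-3: %3==0, s = (-5)*2+(-3) = -13; b=3
e=-1: not %3==0, s = (-13)-1 = -14; b=2
e=13: not %3==0, s = (-14)-1 = -15; b=15
e=-3: %3==0, s = (-15)*2+(-3) = -33; b=16
e=6: %3==0, s = (-33)*2+6 = -60; b=17
e=8: not %3==0, s = (-60)-1 = -61; b=25
e=5: not %3==0, s = (-61)-1 = -62; b=30
s-b = (-62)-30 = -92

-92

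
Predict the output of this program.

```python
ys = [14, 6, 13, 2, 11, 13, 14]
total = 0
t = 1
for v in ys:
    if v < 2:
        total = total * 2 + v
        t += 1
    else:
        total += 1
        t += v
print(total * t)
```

518

v=14: not <2, total = 0+1 = 1; t=15
v=6: not <2, total = 1+1 = 2; t=21
v=13: not <2, total = 2+1 = 3; t=34
v=2: not <2, total = 3+1 = 4; t=36
v=11: not <2, total = 4+1 = 5; t=47
v=13: not <2, total = 5+1 = 6; t=60
v=14: not <2, total = 6+1 = 7; t=74
total*t = 7*74 = 518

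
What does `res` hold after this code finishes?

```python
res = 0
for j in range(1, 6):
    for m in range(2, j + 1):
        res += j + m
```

70

j=2,m=2: res = 0+4 = 4
j=3,m=2: res = 4+5 = 9
j=3,m=3: res = 9+6 = 15
j=4,m=2: res = 15+6 = 21
j=4,m=3: res = 21+7 = 28
j=4,m=4: res = 28+8 = 36
j=5,m=2: res = 36+7 = 43
j=5,m=3: res = 43+8 = 51
j=5,m=4: res = 51+9 = 60
j=5,m=5: res = 60+10 = 70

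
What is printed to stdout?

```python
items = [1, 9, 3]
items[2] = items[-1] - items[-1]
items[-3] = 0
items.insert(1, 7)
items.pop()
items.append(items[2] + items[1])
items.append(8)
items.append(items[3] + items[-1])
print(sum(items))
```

items[2] = items[-1]-items[-1] = 3-3 = 0 → [1, 9, 0]
items[-3] = 0 → [0, 9, 0]
insert 7 at 1 → [0, 7, 9, 0]
pop() removes 0 → [0, 7, 9]
append items[2]+items[1] = 9+7 = 16 → [0, 7, 9, 16]
append 8 → [0, 7, 9, 16, 8]
append items[3]+items[-1] = 16+8 = 24 → [0, 7, 9, 16, 8, 24]
sum = 64

64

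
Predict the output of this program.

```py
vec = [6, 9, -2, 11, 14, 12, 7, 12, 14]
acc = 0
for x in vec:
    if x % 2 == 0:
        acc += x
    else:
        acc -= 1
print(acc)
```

53

x=6: even, acc = 0+6 = 6
x=9: not even, acc = 6-1 = 5
x=-2: even, acc = 5+(-2) = 3
x=11: not even, acc = 3-1 = 2
x=14: even, acc = 2+14 = 16
x=12: even, acc = 16+12 = 28
x=7: not even, acc = 28-1 = 27
x=12: even, acc = 27+12 = 39
x=14: even, acc = 39+14 = 53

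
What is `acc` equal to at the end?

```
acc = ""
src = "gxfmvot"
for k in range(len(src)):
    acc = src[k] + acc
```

k=0: prepend 'g' → 'g'
k=1: prepend 'x' → 'xg'
k=2: prepend 'f' → 'fxg'
k=3: prepend 'm' → 'mfxg'
k=4: prepend 'v' → 'vmfxg'
k=5: prepend 'o' → 'ovmfxg'
k=6: prepend 't' → 'tovmfxg'

'tovmfxg'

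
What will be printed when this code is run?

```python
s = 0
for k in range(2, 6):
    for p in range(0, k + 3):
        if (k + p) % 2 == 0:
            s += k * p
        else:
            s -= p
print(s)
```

136

k=2,p=0: even sum, s = 0+0 = 0
k=2,p=1: odd sum, s = 0-1 = -1
k=2,p=2: even sum, s = (-1)+4 = 3
k=2,p=3: odd sum, s = 3-3 = 0
k=2,p=4: even sum, s = 0+8 = 8
k=3,p=0: odd sum, s = 8-0 = 8
k=3,p=1: even sum, s = 8+3 = 11
k=3,p=2: odd sum, s = 11-2 = 9
k=3,p=3: even sum, s = 9+9 = 18
k=3,p=4: odd sum, s = 18-4 = 14
k=3,p=5: even sum, s = 14+15 = 29
k=4,p=0: even sum, s = 29+0 = 29
k=4,p=1: odd sum, s = 29-1 = 28
k=4,p=2: even sum, s = 28+8 = 36
k=4,p=3: odd sum, s = 36-3 = 33
k=4,p=4: even sum, s = 33+16 = 49
k=4,p=5: odd sum, s = 49-5 = 44
k=4,p=6: even sum, s = 44+24 = 68
k=5,p=0: odd sum, s = 68-0 = 68
k=5,p=1: even sum, s = 68+5 = 73
k=5,p=2: odd sum, s = 73-2 = 71
k=5,p=3: even sum, s = 71+15 = 86
k=5,p=4: odd sum, s = 86-4 = 82
k=5,p=5: even sum, s = 82+25 = 107
k=5,p=6: odd sum, s = 107-6 = 101
k=5,p=7: even sum, s = 101+35 = 136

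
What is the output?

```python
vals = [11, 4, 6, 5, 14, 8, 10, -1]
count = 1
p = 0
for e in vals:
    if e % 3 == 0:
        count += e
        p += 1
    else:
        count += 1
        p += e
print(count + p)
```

66

e=11: not %3==0, count = 1+1 = 2; p=11
e=4: not %3==0, count = 2+1 = 3; p=15
e=6: %3==0, count = 3+6 = 9; p=16
e=5: not %3==0, count = 9+1 = 10; p=21
e=14: not %3==0, count = 10+1 = 11; p=35
e=8: not %3==0, count = 11+1 = 12; p=43
e=10: not %3==0, count = 12+1 = 13; p=53
e=-1: not %3==0, count = 13+1 = 14; p=52
count+p = 14+52 = 66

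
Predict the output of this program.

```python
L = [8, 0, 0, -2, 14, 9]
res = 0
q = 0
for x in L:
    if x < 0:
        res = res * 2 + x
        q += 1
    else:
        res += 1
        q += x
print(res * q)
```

x=8: not <0, res = 0+1 = 1; q=8
x=0: not <0, res = 1+1 = 2; q=8
x=0: not <0, res = 2+1 = 3; q=8
x=-2: <0, res = 3*2+(-2) = 4; q=9
x=14: not <0, res = 4+1 = 5; q=23
x=9: not <0, res = 5+1 = 6; q=32
res*q = 6*32 = 192

192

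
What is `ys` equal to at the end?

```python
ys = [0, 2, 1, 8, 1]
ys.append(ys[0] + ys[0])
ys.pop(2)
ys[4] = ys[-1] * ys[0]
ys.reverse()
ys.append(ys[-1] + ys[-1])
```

append ys[0]+ys[0] = 0+0 = 0 → [0, 2, 1, 8, 1, 0]
pop(2) removes 1 → [0, 2, 8, 1, 0]
ys[4] = ys[-1]*ys[0] = 0*0 = 0 → [0, 2, 8, 1, 0]
reverse → [0, 1, 8, 2, 0]
append ys[-1]+ys[-1] = 0+0 = 0 → [0, 1, 8, 2, 0, 0]

[0, 1, 8, 2, 0, 0]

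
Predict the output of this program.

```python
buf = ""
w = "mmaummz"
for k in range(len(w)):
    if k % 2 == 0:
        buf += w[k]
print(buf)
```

mamz

k=0: add 'm' → 'm'
k=1: skip
k=2: add 'a' → 'ma'
k=3: skip
k=4: add 'm' → 'mam'
k=5: skip
k=6: add 'z' → 'mamz'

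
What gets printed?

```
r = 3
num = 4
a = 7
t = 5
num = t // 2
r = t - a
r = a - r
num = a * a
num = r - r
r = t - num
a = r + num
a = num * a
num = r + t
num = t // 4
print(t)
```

5

num = 5//2 = 2
r = 5-7 = -2
r = 7-(-2) = 9
num = 7*7 = 49
num = 9-9 = 0
r = 5-0 = 5
a = 5+0 = 5
a = 0*5 = 0
num = 5+5 = 10
num = 5//4 = 1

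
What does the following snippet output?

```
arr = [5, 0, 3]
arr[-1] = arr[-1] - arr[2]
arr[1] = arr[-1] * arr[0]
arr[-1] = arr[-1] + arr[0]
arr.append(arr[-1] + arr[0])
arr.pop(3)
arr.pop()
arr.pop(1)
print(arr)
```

arr[-1] = arr[-1]-arr[2] = 3-3 = 0 → [5, 0, 0]
arr[1] = arr[-1]*arr[0] = 0*5 = 0 → [5, 0, 0]
arr[-1] = arr[-1]+arr[0] = 0+5 = 5 → [5, 0, 5]
append arr[-1]+arr[0] = 5+5 = 10 → [5, 0, 5, 10]
pop(3) removes 10 → [5, 0, 5]
pop() removes 5 → [5, 0]
pop(1) removes 0 → [5]

[5]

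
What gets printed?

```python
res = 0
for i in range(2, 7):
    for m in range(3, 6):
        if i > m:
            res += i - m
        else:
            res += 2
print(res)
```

28

i=2,m=3: not 2>3, res = 0+2 = 2
i=2,m=4: not 2>4, res = 2+2 = 4
i=2,m=5: not 2>5, res = 4+2 = 6
i=3,m=3: not 3>3, res = 6+2 = 8
i=3,m=4: not 3>4, res = 8+2 = 10
i=3,m=5: not 3>5, res = 10+2 = 12
i=4,m=3: 4>3, res = 12+1 = 13
i=4,m=4: not 4>4, res = 13+2 = 15
i=4,m=5: not 4>5, res = 15+2 = 17
i=5,m=3: 5>3, res = 17+2 = 19
i=5,m=4: 5>4, res = 19+1 = 20
i=5,m=5: not 5>5, res = 20+2 = 22
i=6,m=3: 6>3, res = 22+3 = 25
i=6,m=4: 6>4, res = 25+2 = 27
i=6,m=5: 6>5, res = 27+1 = 28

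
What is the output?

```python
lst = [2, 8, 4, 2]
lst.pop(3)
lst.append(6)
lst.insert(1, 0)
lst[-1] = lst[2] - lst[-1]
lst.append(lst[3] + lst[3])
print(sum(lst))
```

pop(3) removes 2 → [2, 8, 4]
append 6 → [2, 8, 4, 6]
insert 0 at 1 → [2, 0, 8, 4, 6]
lst[-1] = lst[2]-lst[-1] = 8-6 = 2 → [2, 0, 8, 4, 2]
append lst[3]+lst[3] = 4+4 = 8 → [2, 0, 8, 4, 2, 8]
sum = 24

24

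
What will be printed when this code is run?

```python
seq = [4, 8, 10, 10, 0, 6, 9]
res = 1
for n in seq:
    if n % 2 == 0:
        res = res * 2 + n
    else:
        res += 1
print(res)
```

n=4: even, res = 1*2+4 = 6
n=8: even, res = 6*2+8 = 20
n=10: even, res = 20*2+10 = 50
n=10: even, res = 50*2+10 = 110
n=0: even, res = 110*2+0 = 220
n=6: even, res = 220*2+6 = 446
n=9: not even, res = 446+1 = 447

447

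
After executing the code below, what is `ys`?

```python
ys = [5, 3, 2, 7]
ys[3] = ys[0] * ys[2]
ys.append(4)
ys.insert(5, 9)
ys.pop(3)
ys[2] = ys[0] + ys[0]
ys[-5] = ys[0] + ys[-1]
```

ys[3] = ys[0]*ys[2] = 5*2 = 10 → [5, 3, 2, 10]
append 4 → [5, 3, 2, 10, 4]
insert 9 at 5 → [5, 3, 2, 10, 4, 9]
pop(3) removes 10 → [5, 3, 2, 4, 9]
ys[2] = ys[0]+ys[0] = 5+5 = 10 → [5, 3, 10, 4, 9]
ys[-5] = ys[0]+ys[-1] = 5+9 = 14 → [14, 3, 10, 4, 9]

[14, 3, 10, 4, 9]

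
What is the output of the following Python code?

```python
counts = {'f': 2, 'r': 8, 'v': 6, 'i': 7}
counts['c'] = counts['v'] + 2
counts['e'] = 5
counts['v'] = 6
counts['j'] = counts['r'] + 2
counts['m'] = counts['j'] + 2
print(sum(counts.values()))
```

counts['c'] = counts['v']+2 = 8 → {'f': 2, 'r': 8, 'v': 6, 'i': 7, 'c': 8}
counts['e'] = 5 → {'f': 2, 'r': 8, 'v': 6, 'i': 7, 'c': 8, 'e': 5}
counts['v'] = 6 → {'f': 2, 'r': 8, 'v': 6, 'i': 7, 'c': 8, 'e': 5}
counts['j'] = counts['r']+2 = 10 → {'f': 2, 'r': 8, 'v': 6, 'i': 7, 'c': 8, 'e': 5, 'j': 10}
counts['m'] = counts['j']+2 = 12 → {'f': 2, 'r': 8, 'v': 6, 'i': 7, 'c': 8, 'e': 5, 'j': 10, 'm': 12}
sum of values = 58

58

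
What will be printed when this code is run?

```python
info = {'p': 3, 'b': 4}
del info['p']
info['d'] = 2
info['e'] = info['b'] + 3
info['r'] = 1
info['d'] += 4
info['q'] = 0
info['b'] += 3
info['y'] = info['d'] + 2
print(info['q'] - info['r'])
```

del 'p' → {'b': 4}
info['d'] = 2 → {'b': 4, 'd': 2}
info['e'] = info['b']+3 = 7 → {'b': 4, 'd': 2, 'e': 7}
info['r'] = 1 → {'b': 4, 'd': 2, 'e': 7, 'r': 1}
info['d'] = 2+4 = 6 → {'b': 4, 'd': 6, 'e': 7, 'r': 1}
info['q'] = 0 → {'b': 4, 'd': 6, 'e': 7, 'r': 1, 'q': 0}
info['b'] = 4+3 = 7 → {'b': 7, 'd': 6, 'e': 7, 'r': 1, 'q': 0}
info['y'] = info['d']+2 = 8 → {'b': 7, 'd': 6, 'e': 7, 'r': 1, 'q': 0, 'y': 8}
info['q']-info['r'] = 0-1 = -1

-1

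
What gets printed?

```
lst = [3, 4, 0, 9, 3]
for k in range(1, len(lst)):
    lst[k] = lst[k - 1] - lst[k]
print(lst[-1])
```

k=1: lst[1] = 3-4 = -1 → [3, -1, 0, 9, 3]
k=2: lst[2] = (-1)-0 = -1 → [3, -1, -1, 9, 3]
k=3: lst[3] = (-1)-9 = -10 → [3, -1, -1, -10, 3]
k=4: lst[4] = (-10)-3 = -13 → [3, -1, -1, -10, -13]

-13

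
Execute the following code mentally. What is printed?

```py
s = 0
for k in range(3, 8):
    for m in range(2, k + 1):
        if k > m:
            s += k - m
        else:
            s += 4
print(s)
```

55

k=3,m=2: 3>2, s = 0+1 = 1
k=3,m=3: not 3>3, s = 1+4 = 5
k=4,m=2: 4>2, s = 5+2 = 7
k=4,m=3: 4>3, s = 7+1 = 8
k=4,m=4: not 4>4, s = 8+4 = 12
k=5,m=2: 5>2, s = 12+3 = 15
k=5,m=3: 5>3, s = 15+2 = 17
k=5,m=4: 5>4, s = 17+1 = 18
k=5,m=5: not 5>5, s = 18+4 = 22
k=6,m=2: 6>2, s = 22+4 = 26
k=6,m=3: 6>3, s = 26+3 = 29
k=6,m=4: 6>4, s = 29+2 = 31
k=6,m=5: 6>5, s = 31+1 = 32
k=6,m=6: not 6>6, s = 32+4 = 36
k=7,m=2: 7>2, s = 36+5 = 41
k=7,m=3: 7>3, s = 41+4 = 45
k=7,m=4: 7>4, s = 45+3 = 48
k=7,m=5: 7>5, s = 48+2 = 50
k=7,m=6: 7>6, s = 50+1 = 51
k=7,m=7: not 7>7, s = 51+4 = 55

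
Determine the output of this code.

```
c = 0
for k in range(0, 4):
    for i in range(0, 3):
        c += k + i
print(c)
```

30

k=0,i=0: c = 0+0 = 0
k=0,i=1: c = 0+1 = 1
k=0,i=2: c = 1+2 = 3
k=1,i=0: c = 3+1 = 4
k=1,i=1: c = 4+2 = 6
k=1,i=2: c = 6+3 = 9
k=2,i=0: c = 9+2 = 11
k=2,i=1: c = 11+3 = 14
k=2,i=2: c = 14+4 = 18
k=3,i=0: c = 18+3 = 21
k=3,i=1: c = 21+4 = 25
k=3,i=2: c = 25+5 = 30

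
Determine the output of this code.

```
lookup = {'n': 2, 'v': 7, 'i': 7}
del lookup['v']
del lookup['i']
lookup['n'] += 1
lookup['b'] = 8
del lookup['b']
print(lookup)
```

{'n': 3}

del 'v' → {'n': 2, 'i': 7}
del 'i' → {'n': 2}
lookup['n'] = 2+1 = 3 → {'n': 3}
lookup['b'] = 8 → {'n': 3, 'b': 8}
del 'b' → {'n': 3}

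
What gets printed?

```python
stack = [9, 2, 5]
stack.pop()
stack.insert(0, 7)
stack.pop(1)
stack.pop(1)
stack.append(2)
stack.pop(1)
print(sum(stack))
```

7

pop() removes 5 → [9, 2]
insert 7 at 0 → [7, 9, 2]
pop(1) removes 9 → [7, 2]
pop(1) removes 2 → [7]
append 2 → [7, 2]
pop(1) removes 2 → [7]
sum = 7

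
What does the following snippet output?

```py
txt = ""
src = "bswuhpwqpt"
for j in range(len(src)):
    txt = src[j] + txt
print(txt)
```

tpqwphuwsb

j=0: prepend 'b' → 'b'
j=1: prepend 's' → 'sb'
j=2: prepend 'w' → 'wsb'
j=3: prepend 'u' → 'uwsb'
j=4: prepend 'h' → 'huwsb'
j=5: prepend 'p' → 'phuwsb'
j=6: prepend 'w' → 'wphuwsb'
j=7: prepend 'q' → 'qwphuwsb'
j=8: prepend 'p' → 'pqwphuwsb'
j=9: prepend 't' → 'tpqwphuwsb'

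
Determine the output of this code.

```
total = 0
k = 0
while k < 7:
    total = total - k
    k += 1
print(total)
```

k=0: total = 0-0 = 0
k=1: total = 0-1 = -1
k=2: total = (-1)-2 = -3
k=3: total = (-3)-3 = -6
k=4: total = (-6)-4 = -10
k=5: total = (-10)-5 = -15
k=6: total = (-15)-6 = -21

-21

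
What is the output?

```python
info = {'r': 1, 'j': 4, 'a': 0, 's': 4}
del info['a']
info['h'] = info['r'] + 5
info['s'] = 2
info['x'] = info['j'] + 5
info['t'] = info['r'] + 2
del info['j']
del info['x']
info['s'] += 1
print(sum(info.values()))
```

13

del 'a' → {'r': 1, 'j': 4, 's': 4}
info['h'] = info['r']+5 = 6 → {'r': 1, 'j': 4, 's': 4, 'h': 6}
info['s'] = 2 → {'r': 1, 'j': 4, 's': 2, 'h': 6}
info['x'] = info['j']+5 = 9 → {'r': 1, 'j': 4, 's': 2, 'h': 6, 'x': 9}
info['t'] = info['r']+2 = 3 → {'r': 1, 'j': 4, 's': 2, 'h': 6, 'x': 9, 't': 3}
del 'j' → {'r': 1, 's': 2, 'h': 6, 'x': 9, 't': 3}
del 'x' → {'r': 1, 's': 2, 'h': 6, 't': 3}
info['s'] = 2+1 = 3 → {'r': 1, 's': 3, 'h': 6, 't': 3}
sum of values = 13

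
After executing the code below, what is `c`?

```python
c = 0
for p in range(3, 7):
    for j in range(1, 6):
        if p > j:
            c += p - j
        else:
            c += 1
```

p=3,j=1: 3>1, c = 0+2 = 2
p=3,j=2: 3>2, c = 2+1 = 3
p=3,j=3: not 3>3, c = 3+1 = 4
p=3,j=4: not 3>4, c = 4+1 = 5
p=3,j=5: not 3>5, c = 5+1 = 6
p=4,j=1: 4>1, c = 6+3 = 9
p=4,j=2: 4>2, c = 9+2 = 11
p=4,j=3: 4>3, c = 11+1 = 12
p=4,j=4: not 4>4, c = 12+1 = 13
p=4,j=5: not 4>5, c = 13+1 = 14
p=5,j=1: 5>1, c = 14+4 = 18
p=5,j=2: 5>2, c = 18+3 = 21
p=5,j=3: 5>3, c = 21+2 = 23
p=5,j=4: 5>4, c = 23+1 = 24
p=5,j=5: not 5>5, c = 24+1 = 25
p=6,j=1: 6>1, c = 25+5 = 30
p=6,j=2: 6>2, c = 30+4 = 34
p=6,j=3: 6>3, c = 34+3 = 37
p=6,j=4: 6>4, c = 37+2 = 39
p=6,j=5: 6>5, c = 39+1 = 40

40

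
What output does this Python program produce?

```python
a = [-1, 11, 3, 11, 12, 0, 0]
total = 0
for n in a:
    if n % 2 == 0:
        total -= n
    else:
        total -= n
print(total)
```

n=-1: not even, total = 0-(-1) = 1
n=11: not even, total = 1-11 = -10
n=3: not even, total = (-10)-3 = -13
n=11: not even, total = (-13)-11 = -24
n=12: even, total = (-24)-12 = -36
n=0: even, total = (-36)-0 = -36
n=0: even, total = (-36)-0 = -36

-36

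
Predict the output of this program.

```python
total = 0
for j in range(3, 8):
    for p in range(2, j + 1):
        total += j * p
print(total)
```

j=3,p=2: total = 0+6 = 6
j=3,p=3: total = 6+9 = 15
j=4,p=2: total = 15+8 = 23
j=4,p=3: total = 23+12 = 35
j=4,p=4: total = 35+16 = 51
j=5,p=2: total = 51+10 = 61
j=5,p=3: total = 61+15 = 76
j=5,p=4: total = 76+20 = 96
j=5,p=5: total = 96+25 = 121
j=6,p=2: total = 121+12 = 133
j=6,p=3: total = 133+18 = 151
j=6,p=4: total = 151+24 = 175
j=6,p=5: total = 175+30 = 205
j=6,p=6: total = 205+36 = 241
j=7,p=2: total = 241+14 = 255
j=7,p=3: total = 255+21 = 276
j=7,p=4: total = 276+28 = 304
j=7,p=5: total = 304+35 = 339
j=7,p=6: total = 339+42 = 381
j=7,p=7: total = 381+49 = 430

430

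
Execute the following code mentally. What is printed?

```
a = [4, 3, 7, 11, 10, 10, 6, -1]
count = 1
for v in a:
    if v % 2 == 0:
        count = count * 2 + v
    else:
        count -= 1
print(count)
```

89

v=4: even, count = 1*2+4 = 6
v=3: not even, count = 6-1 = 5
v=7: not even, count = 5-1 = 4
v=11: not even, count = 4-1 = 3
v=10: even, count = 3*2+10 = 16
v=10: even, count = 16*2+10 = 42
v=6: even, count = 42*2+6 = 90
v=-1: not even, count = 90-1 = 89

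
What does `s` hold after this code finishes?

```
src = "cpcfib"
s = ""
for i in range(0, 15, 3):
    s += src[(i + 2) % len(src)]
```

i=0: add src[2]='c' → 'c'
i=3: add src[5]='b' → 'cb'
i=6: add src[2]='c' → 'cbc'
i=9: add src[5]='b' → 'cbcb'
i=12: add src[2]='c' → 'cbcbc'

'cbcbc'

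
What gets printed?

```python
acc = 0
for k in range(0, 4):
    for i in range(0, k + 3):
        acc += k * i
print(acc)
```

71

k=0,i=0: acc = 0+0 = 0
k=0,i=1: acc = 0+0 = 0
k=0,i=2: acc = 0+0 = 0
k=1,i=0: acc = 0+0 = 0
k=1,i=1: acc = 0+1 = 1
k=1,i=2: acc = 1+2 = 3
k=1,i=3: acc = 3+3 = 6
k=2,i=0: acc = 6+0 = 6
k=2,i=1: acc = 6+2 = 8
k=2,i=2: acc = 8+4 = 12
k=2,i=3: acc = 12+6 = 18
k=2,i=4: acc = 18+8 = 26
k=3,i=0: acc = 26+0 = 26
k=3,i=1: acc = 26+3 = 29
k=3,i=2: acc = 29+6 = 35
k=3,i=3: acc = 35+9 = 44
k=3,i=4: acc = 44+12 = 56
k=3,i=5: acc = 56+15 = 71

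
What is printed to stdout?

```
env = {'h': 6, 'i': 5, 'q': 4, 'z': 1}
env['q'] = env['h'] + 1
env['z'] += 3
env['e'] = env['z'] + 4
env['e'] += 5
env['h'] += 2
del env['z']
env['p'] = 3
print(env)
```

env['q'] = env['h']+1 = 7 → {'h': 6, 'i': 5, 'q': 7, 'z': 1}
env['z'] = 1+3 = 4 → {'h': 6, 'i': 5, 'q': 7, 'z': 4}
env['e'] = env['z']+4 = 8 → {'h': 6, 'i': 5, 'q': 7, 'z': 4, 'e': 8}
env['e'] = 8+5 = 13 → {'h': 6, 'i': 5, 'q': 7, 'z': 4, 'e': 13}
env['h'] = 6+2 = 8 → {'h': 8, 'i': 5, 'q': 7, 'z': 4, 'e': 13}
del 'z' → {'h': 8, 'i': 5, 'q': 7, 'e': 13}
env['p'] = 3 → {'h': 8, 'i': 5, 'q': 7, 'e': 13, 'p': 3}

{'h': 8, 'i': 5, 'q': 7, 'e': 13, 'p': 3}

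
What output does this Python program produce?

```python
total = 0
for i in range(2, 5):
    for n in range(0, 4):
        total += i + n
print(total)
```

i=2,n=0: total = 0+2 = 2
i=2,n=1: total = 2+3 = 5
i=2,n=2: total = 5+4 = 9
i=2,n=3: total = 9+5 = 14
i=3,n=0: total = 14+3 = 17
i=3,n=1: total = 17+4 = 21
i=3,n=2: total = 21+5 = 26
i=3,n=3: total = 26+6 = 32
i=4,n=0: total = 32+4 = 36
i=4,n=1: total = 36+5 = 41
i=4,n=2: total = 41+6 = 47
i=4,n=3: total = 47+7 = 54

54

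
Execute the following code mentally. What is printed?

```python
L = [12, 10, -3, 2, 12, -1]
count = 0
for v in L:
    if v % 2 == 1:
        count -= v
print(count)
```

v=12: not odd
v=10: not odd
v=-3: odd, count = 0-(-3) = 3
v=2: not odd
v=12: not odd
v=-1: odd, count = 3-(-1) = 4

4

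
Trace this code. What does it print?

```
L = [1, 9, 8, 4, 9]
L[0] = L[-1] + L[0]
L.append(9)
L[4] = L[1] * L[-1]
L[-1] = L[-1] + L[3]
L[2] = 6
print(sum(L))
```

123

L[0] = L[-1]+L[0] = 9+1 = 10 → [10, 9, 8, 4, 9]
append 9 → [10, 9, 8, 4, 9, 9]
L[4] = L[1]*L[-1] = 9*9 = 81 → [10, 9, 8, 4, 81, 9]
L[-1] = L[-1]+L[3] = 9+4 = 13 → [10, 9, 8, 4, 81, 13]
L[2] = 6 → [10, 9, 6, 4, 81, 13]
sum = 123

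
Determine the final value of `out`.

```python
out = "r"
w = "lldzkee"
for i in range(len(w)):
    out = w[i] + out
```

'eekzdllr'

i=0: prepend 'l' → 'lr'
i=1: prepend 'l' → 'llr'
i=2: prepend 'd' → 'dllr'
i=3: prepend 'z' → 'zdllr'
i=4: prepend 'k' → 'kzdllr'
i=5: prepend 'e' → 'ekzdllr'
i=6: prepend 'e' → 'eekzdllr'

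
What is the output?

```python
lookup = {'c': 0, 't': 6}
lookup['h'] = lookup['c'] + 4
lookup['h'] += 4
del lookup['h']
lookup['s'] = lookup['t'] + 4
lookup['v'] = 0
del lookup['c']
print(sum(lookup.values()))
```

16

lookup['h'] = lookup['c']+4 = 4 → {'c': 0, 't': 6, 'h': 4}
lookup['h'] = 4+4 = 8 → {'c': 0, 't': 6, 'h': 8}
del 'h' → {'c': 0, 't': 6}
lookup['s'] = lookup['t']+4 = 10 → {'c': 0, 't': 6, 's': 10}
lookup['v'] = 0 → {'c': 0, 't': 6, 's': 10, 'v': 0}
del 'c' → {'t': 6, 's': 10, 'v': 0}
sum of values = 16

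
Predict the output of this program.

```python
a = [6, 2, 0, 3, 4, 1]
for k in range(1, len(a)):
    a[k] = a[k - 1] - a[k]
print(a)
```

k=1: a[1] = 6-2 = 4 → [6, 4, 0, 3, 4, 1]
k=2: a[2] = 4-0 = 4 → [6, 4, 4, 3, 4, 1]
k=3: a[3] = 4-3 = 1 → [6, 4, 4, 1, 4, 1]
k=4: a[4] = 1-4 = -3 → [6, 4, 4, 1, -3, 1]
k=5: a[5] = (-3)-1 = -4 → [6, 4, 4, 1, -3, -4]

[6, 4, 4, 1, -3, -4]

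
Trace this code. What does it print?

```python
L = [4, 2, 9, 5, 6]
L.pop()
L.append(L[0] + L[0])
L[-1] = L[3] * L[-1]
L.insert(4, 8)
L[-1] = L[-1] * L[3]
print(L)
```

pop() removes 6 → [4, 2, 9, 5]
append L[0]+L[0] = 4+4 = 8 → [4, 2, 9, 5, 8]
L[-1] = L[3]*L[-1] = 5*8 = 40 → [4, 2, 9, 5, 40]
insert 8 at 4 → [4, 2, 9, 5, 8, 40]
L[-1] = L[-1]*L[3] = 40*5 = 200 → [4, 2, 9, 5, 8, 200]

[4, 2, 9, 5, 8, 200]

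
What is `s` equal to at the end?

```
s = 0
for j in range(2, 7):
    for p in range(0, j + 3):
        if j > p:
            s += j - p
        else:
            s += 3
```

100

j=2,p=0: 2>0, s = 0+2 = 2
j=2,p=1: 2>1, s = 2+1 = 3
j=2,p=2: not 2>2, s = 3+3 = 6
j=2,p=3: not 2>3, s = 6+3 = 9
j=2,p=4: not 2>4, s = 9+3 = 12
j=3,p=0: 3>0, s = 12+3 = 15
j=3,p=1: 3>1, s = 15+2 = 17
j=3,p=2: 3>2, s = 17+1 = 18
j=3,p=3: not 3>3, s = 18+3 = 21
j=3,p=4: not 3>4, s = 21+3 = 24
j=3,p=5: not 3>5, s = 24+3 = 27
j=4,p=0: 4>0, s = 27+4 = 31
j=4,p=1: 4>1, s = 31+3 = 34
j=4,p=2: 4>2, s = 34+2 = 36
j=4,p=3: 4>3, s = 36+1 = 37
j=4,p=4: not 4>4, s = 37+3 = 40
j=4,p=5: not 4>5, s = 40+3 = 43
j=4,p=6: not 4>6, s = 43+3 = 46
j=5,p=0: 5>0, s = 46+5 = 51
j=5,p=1: 5>1, s = 51+4 = 55
j=5,p=2: 5>2, s = 55+3 = 58
j=5,p=3: 5>3, s = 58+2 = 60
j=5,p=4: 5>4, s = 60+1 = 61
j=5,p=5: not 5>5, s = 61+3 = 64
j=5,p=6: not 5>6, s = 64+3 = 67
j=5,p=7: not 5>7, s = 67+3 = 70
j=6,p=0: 6>0, s = 70+6 = 76
j=6,p=1: 6>1, s = 76+5 = 81
j=6,p=2: 6>2, s = 81+4 = 85
j=6,p=3: 6>3, s = 85+3 = 88
j=6,p=4: 6>4, s = 88+2 = 90
j=6,p=5: 6>5, s = 90+1 = 91
j=6,p=6: not 6>6, s = 91+3 = 94
j=6,p=7: not 6>7, s = 94+3 = 97
j=6,p=8: not 6>8, s = 97+3 = 100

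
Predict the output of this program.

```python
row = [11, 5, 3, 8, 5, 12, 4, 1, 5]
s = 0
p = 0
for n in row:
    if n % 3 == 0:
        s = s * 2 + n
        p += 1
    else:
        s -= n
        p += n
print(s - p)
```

n=11: not %3==0, s = 0-11 = -11; p=11
n=5: not %3==0, s = (-11)-5 = -16; p=16
n=3: %3==0, s = (-16)*2+3 = -29; p=17
n=8: not %3==0, s = (-29)-8 = -37; p=25
n=5: not %3==0, s = (-37)-5 = -42; p=30
n=12: %3==0, s = (-42)*2+12 = -72; p=31
n=4: not %3==0, s = (-72)-4 = -76; p=35
n=1: not %3==0, s = (-76)-1 = -77; p=36
n=5: not %3==0, s = (-77)-5 = -82; p=41
s-p = (-82)-41 = -123

-123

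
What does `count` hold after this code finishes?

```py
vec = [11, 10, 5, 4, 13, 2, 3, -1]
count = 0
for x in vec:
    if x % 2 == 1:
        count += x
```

31

x=11: odd, count = 0+11 = 11
x=10: not odd
x=5: odd, count = 11+5 = 16
x=4: not odd
x=13: odd, count = 16+13 = 29
x=2: not odd
x=3: odd, count = 29+3 = 32
x=-1: odd, count = 32+(-1) = 31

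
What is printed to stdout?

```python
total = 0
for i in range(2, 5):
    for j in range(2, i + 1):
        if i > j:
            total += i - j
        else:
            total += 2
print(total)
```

i=2,j=2: not 2>2, total = 0+2 = 2
i=3,j=2: 3>2, total = 2+1 = 3
i=3,j=3: not 3>3, total = 3+2 = 5
i=4,j=2: 4>2, total = 5+2 = 7
i=4,j=3: 4>3, total = 7+1 = 8
i=4,j=4: not 4>4, total = 8+2 = 10

10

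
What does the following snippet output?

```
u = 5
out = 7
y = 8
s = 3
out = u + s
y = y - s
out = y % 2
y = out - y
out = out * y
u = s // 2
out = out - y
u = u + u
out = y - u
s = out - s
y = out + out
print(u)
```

2

out = 5+3 = 8
y = 8-3 = 5
out = 5%2 = 1
y = 1-5 = -4
out = 1*(-4) = -4
u = 3//2 = 1
out = (-4)-(-4) = 0
u = 1+1 = 2
out = (-4)-2 = -6
s = (-6)-3 = -9
y = (-6)+(-6) = -12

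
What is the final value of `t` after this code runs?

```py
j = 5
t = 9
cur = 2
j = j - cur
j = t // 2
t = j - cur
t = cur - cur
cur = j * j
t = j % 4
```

0

j = 5-2 = 3
j = 9//2 = 4
t = 4-2 = 2
t = 2-2 = 0
cur = 4*4 = 16
t = 4%4 = 0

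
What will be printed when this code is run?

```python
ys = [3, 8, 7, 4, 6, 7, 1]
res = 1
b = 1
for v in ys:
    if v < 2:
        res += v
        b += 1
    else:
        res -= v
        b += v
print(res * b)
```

-1221

v=3: not <2, res = 1-3 = -2; b=4
v=8: not <2, res = (-2)-8 = -10; b=12
v=7: not <2, res = (-10)-7 = -17; b=19
v=4: not <2, res = (-17)-4 = -21; b=23
v=6: not <2, res = (-21)-6 = -27; b=29
v=7: not <2, res = (-27)-7 = -34; b=36
v=1: <2, res = (-34)+1 = -33; b=37
res*b = (-33)*37 = -1221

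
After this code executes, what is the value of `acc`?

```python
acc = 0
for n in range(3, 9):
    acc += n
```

33

n=3: acc = 0+3 = 3
n=4: acc = 3+4 = 7
n=5: acc = 7+5 = 12
n=6: acc = 12+6 = 18
n=7: acc = 18+7 = 25
n=8: acc = 25+8 = 33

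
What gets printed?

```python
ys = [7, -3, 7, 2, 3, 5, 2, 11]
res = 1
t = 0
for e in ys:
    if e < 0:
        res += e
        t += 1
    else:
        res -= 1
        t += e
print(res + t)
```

29

e=7: not <0, res = 1-1 = 0; t=7
e=-3: <0, res = 0+(-3) = -3; t=8
e=7: not <0, res = (-3)-1 = -4; t=15
e=2: not <0, res = (-4)-1 = -5; t=17
e=3: not <0, res = (-5)-1 = -6; t=20
e=5: not <0, res = (-6)-1 = -7; t=25
e=2: not <0, res = (-7)-1 = -8; t=27
e=11: not <0, res = (-8)-1 = -9; t=38
res+t = (-9)+38 = 29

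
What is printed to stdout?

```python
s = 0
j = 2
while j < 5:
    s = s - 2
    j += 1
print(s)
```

j=2: s = 0-2 = -2
j=3: s = (-2)-2 = -4
j=4: s = (-4)-2 = -6

-6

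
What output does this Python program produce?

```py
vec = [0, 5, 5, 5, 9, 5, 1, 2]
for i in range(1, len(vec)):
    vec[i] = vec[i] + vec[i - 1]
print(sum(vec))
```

145

i=1: vec[1] = 5+0 = 5 → [0, 5, 5, 5, 9, 5, 1, 2]
i=2: vec[2] = 5+5 = 10 → [0, 5, 10, 5, 9, 5, 1, 2]
i=3: vec[3] = 5+10 = 15 → [0, 5, 10, 15, 9, 5, 1, 2]
i=4: vec[4] = 9+15 = 24 → [0, 5, 10, 15, 24, 5, 1, 2]
i=5: vec[5] = 5+24 = 29 → [0, 5, 10, 15, 24, 29, 1, 2]
i=6: vec[6] = 1+29 = 30 → [0, 5, 10, 15, 24, 29, 30, 2]
i=7: vec[7] = 2+30 = 32 → [0, 5, 10, 15, 24, 29, 30, 32]
sum = 145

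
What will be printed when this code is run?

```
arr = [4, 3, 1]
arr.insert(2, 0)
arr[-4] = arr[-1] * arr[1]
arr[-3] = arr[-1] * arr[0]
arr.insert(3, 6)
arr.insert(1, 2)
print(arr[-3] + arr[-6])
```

insert 0 at 2 → [4, 3, 0, 1]
arr[-4] = arr[-1]*arr[1] = 1*3 = 3 → [3, 3, 0, 1]
arr[-3] = arr[-1]*arr[0] = 1*3 = 3 → [3, 3, 0, 1]
insert 6 at 3 → [3, 3, 0, 6, 1]
insert 2 at 1 → [3, 2, 3, 0, 6, 1]
arr[-3]+arr[-6] = 0+3 = 3

3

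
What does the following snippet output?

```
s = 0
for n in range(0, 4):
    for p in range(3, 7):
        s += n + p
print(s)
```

n=0,p=3: s = 0+3 = 3
n=0,p=4: s = 3+4 = 7
n=0,p=5: s = 7+5 = 12
n=0,p=6: s = 12+6 = 18
n=1,p=3: s = 18+4 = 22
n=1,p=4: s = 22+5 = 27
n=1,p=5: s = 27+6 = 33
n=1,p=6: s = 33+7 = 40
n=2,p=3: s = 40+5 = 45
n=2,p=4: s = 45+6 = 51
n=2,p=5: s = 51+7 = 58
n=2,p=6: s = 58+8 = 66
n=3,p=3: s = 66+6 = 72
n=3,p=4: s = 72+7 = 79
n=3,p=5: s = 79+8 = 87
n=3,p=6: s = 87+9 = 96

96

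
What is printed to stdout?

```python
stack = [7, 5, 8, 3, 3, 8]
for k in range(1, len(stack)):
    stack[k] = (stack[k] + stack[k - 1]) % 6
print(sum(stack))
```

20

k=1: stack[1] = (5+7)%6 = 0 → [7, 0, 8, 3, 3, 8]
k=2: stack[2] = (8+0)%6 = 2 → [7, 0, 2, 3, 3, 8]
k=3: stack[3] = (3+2)%6 = 5 → [7, 0, 2, 5, 3, 8]
k=4: stack[4] = (3+5)%6 = 2 → [7, 0, 2, 5, 2, 8]
k=5: stack[5] = (8+2)%6 = 4 → [7, 0, 2, 5, 2, 4]
sum = 20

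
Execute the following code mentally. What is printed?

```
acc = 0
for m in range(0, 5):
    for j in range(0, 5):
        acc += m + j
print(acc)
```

100

m=0,j=0: acc = 0+0 = 0
m=0,j=1: acc = 0+1 = 1
m=0,j=2: acc = 1+2 = 3
m=0,j=3: acc = 3+3 = 6
m=0,j=4: acc = 6+4 = 10
m=1,j=0: acc = 10+1 = 11
m=1,j=1: acc = 11+2 = 13
m=1,j=2: acc = 13+3 = 16
m=1,j=3: acc = 16+4 = 20
m=1,j=4: acc = 20+5 = 25
m=2,j=0: acc = 25+2 = 27
m=2,j=1: acc = 27+3 = 30
m=2,j=2: acc = 30+4 = 34
m=2,j=3: acc = 34+5 = 39
m=2,j=4: acc = 39+6 = 45
m=3,j=0: acc = 45+3 = 48
m=3,j=1: acc = 48+4 = 52
m=3,j=2: acc = 52+5 = 57
m=3,j=3: acc = 57+6 = 63
m=3,j=4: acc = 63+7 = 70
m=4,j=0: acc = 70+4 = 74
m=4,j=1: acc = 74+5 = 79
m=4,j=2: acc = 79+6 = 85
m=4,j=3: acc = 85+7 = 92
m=4,j=4: acc = 92+8 = 100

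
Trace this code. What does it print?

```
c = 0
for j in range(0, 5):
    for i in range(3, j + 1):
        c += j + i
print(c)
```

21

j=3,i=3: c = 0+6 = 6
j=4,i=3: c = 6+7 = 13
j=4,i=4: c = 13+8 = 21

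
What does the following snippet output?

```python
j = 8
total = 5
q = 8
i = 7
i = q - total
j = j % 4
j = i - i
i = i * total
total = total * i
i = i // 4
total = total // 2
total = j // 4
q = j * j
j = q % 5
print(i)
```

i = 8-5 = 3
j = 8%4 = 0
j = 3-3 = 0
i = 3*5 = 15
total = 5*15 = 75
i = 15//4 = 3
total = 75//2 = 37
total = 0//4 = 0
q = 0*0 = 0
j = 0%5 = 0

3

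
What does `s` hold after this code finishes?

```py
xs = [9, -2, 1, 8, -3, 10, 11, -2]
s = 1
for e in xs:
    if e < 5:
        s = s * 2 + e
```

e=9: not <5
e=-2: <5, s = 1*2+(-2) = 0
e=1: <5, s = 0*2+1 = 1
e=8: not <5
e=-3: <5, s = 1*2+(-3) = -1
e=10: not <5
e=11: not <5
e=-2: <5, s = (-1)*2+(-2) = -4

-4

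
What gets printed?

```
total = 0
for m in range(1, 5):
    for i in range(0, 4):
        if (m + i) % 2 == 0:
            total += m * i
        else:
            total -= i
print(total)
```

m=1,i=0: odd sum, total = 0-0 = 0
m=1,i=1: even sum, total = 0+1 = 1
m=1,i=2: odd sum, total = 1-2 = -1
m=1,i=3: even sum, total = (-1)+3 = 2
m=2,i=0: even sum, total = 2+0 = 2
m=2,i=1: odd sum, total = 2-1 = 1
m=2,i=2: even sum, total = 1+4 = 5
m=2,i=3: odd sum, total = 5-3 = 2
m=3,i=0: odd sum, total = 2-0 = 2
m=3,i=1: even sum, total = 2+3 = 5
m=3,i=2: odd sum, total = 5-2 = 3
m=3,i=3: even sum, total = 3+9 = 12
m=4,i=0: even sum, total = 12+0 = 12
m=4,i=1: odd sum, total = 12-1 = 11
m=4,i=2: even sum, total = 11+8 = 19
m=4,i=3: odd sum, total = 19-3 = 16

16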